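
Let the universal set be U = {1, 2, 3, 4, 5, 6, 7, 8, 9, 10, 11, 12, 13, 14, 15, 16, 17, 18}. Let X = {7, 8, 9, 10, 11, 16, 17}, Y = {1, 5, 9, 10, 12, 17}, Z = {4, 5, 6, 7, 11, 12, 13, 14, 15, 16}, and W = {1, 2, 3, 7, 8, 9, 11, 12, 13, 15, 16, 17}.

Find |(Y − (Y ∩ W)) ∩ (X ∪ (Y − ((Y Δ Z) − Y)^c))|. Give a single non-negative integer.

1

Y ∩ W = {1, 9, 12, 17}
Y − (Y ∩ W) = {5, 10}
Y Δ Z = {1, 4, 6, 7, 9, 10, 11, 13, 14, 15, 16, 17}
(Y Δ Z) − Y = {4, 6, 7, 11, 13, 14, 15, 16}
((Y Δ Z) − Y)^c = {1, 2, 3, 5, 8, 9, 10, 12, 17, 18}
Y − ((Y Δ Z) − Y)^c = {}
X ∪ (Y − ((Y Δ Z) − Y)^c) = {7, 8, 9, 10, 11, 16, 17}
(Y − (Y ∩ W)) ∩ (X ∪ (Y − ((Y Δ Z) − Y)^c)) = {10}
|(Y − (Y ∩ W)) ∩ (X ∪ (Y − ((Y Δ Z) − Y)^c))| = 1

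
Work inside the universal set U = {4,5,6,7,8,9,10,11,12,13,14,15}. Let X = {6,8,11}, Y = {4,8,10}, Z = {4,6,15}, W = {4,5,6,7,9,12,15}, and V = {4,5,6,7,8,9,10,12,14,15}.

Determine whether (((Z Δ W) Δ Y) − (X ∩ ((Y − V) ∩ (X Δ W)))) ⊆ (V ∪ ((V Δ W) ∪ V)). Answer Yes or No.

Z Δ W = {5,7,9,12}
(Z Δ W) Δ Y = {4,5,7,8,9,10,12}
Y − V = {}
X Δ W = {4,5,7,8,9,11,12,15}
(Y − V) ∩ (X Δ W) = {}
X ∩ ((Y − V) ∩ (X Δ W)) = {}
((Z Δ W) Δ Y) − (X ∩ ((Y − V) ∩ (X Δ W))) = {4,5,7,8,9,10,12}
V Δ W = {8,10,14}
(V Δ W) ∪ V = {4,5,6,7,8,9,10,12,14,15}
V ∪ ((V Δ W) ∪ V) = {4,5,6,7,8,9,10,12,14,15}
Every element of {4,5,7,8,9,10,12} is in {4,5,6,7,8,9,10,12,14,15}, so ((Z Δ W) Δ Y) − (X ∩ ((Y − V) ∩ (X Δ W))) ⊆ V ∪ ((V Δ W) ∪ V).

Yes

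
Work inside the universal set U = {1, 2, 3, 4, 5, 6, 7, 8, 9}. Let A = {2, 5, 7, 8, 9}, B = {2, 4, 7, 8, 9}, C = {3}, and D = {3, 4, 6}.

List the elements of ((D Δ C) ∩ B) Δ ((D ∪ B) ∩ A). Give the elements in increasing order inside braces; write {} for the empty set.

D Δ C = {4, 6}
(D Δ C) ∩ B = {4}
D ∪ B = {2, 3, 4, 6, 7, 8, 9}
(D ∪ B) ∩ A = {2, 7, 8, 9}
((D Δ C) ∩ B) Δ ((D ∪ B) ∩ A) = {2, 4, 7, 8, 9}

{2, 4, 7, 8, 9}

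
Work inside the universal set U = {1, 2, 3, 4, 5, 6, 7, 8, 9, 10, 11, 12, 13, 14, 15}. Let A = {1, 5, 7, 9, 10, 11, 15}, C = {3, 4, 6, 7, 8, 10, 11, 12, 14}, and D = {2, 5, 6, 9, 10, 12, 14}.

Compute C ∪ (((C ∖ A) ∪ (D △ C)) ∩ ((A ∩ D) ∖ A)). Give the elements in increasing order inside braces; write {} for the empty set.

{3, 4, 6, 7, 8, 10, 11, 12, 14}

C ∖ A = {3, 4, 6, 8, 12, 14}
D △ C = {2, 3, 4, 5, 7, 8, 9, 11}
(C ∖ A) ∪ (D △ C) = {2, 3, 4, 5, 6, 7, 8, 9, 11, 12, 14}
A ∩ D = {5, 9, 10}
(A ∩ D) ∖ A = {}
((C ∖ A) ∪ (D △ C)) ∩ ((A ∩ D) ∖ A) = {}
C ∪ (((C ∖ A) ∪ (D △ C)) ∩ ((A ∩ D) ∖ A)) = {3, 4, 6, 7, 8, 10, 11, 12, 14}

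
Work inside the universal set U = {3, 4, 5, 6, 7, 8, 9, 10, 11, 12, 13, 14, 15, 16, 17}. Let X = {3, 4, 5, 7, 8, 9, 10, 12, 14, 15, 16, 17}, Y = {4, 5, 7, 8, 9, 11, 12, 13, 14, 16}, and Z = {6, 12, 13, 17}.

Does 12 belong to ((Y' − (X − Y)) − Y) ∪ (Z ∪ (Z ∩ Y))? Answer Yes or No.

12 ∈ Y, so 12 ∉ Y'
12 ∈ X and 12 ∈ Y, so 12 ∉ X − Y
12 ∉ Y' and 12 ∉ (X − Y), so 12 ∉ Y' − (X − Y)
12 ∉ (Y' − (X − Y)) and 12 ∈ Y, so 12 ∉ (Y' − (X − Y)) − Y
12 ∈ Z and 12 ∈ Y, so 12 ∈ Z ∩ Y
12 ∈ Z and 12 ∈ (Z ∩ Y), so 12 ∈ Z ∪ (Z ∩ Y)
12 ∉ ((Y' − (X − Y)) − Y) and 12 ∈ (Z ∪ (Z ∩ Y)), so 12 ∈ ((Y' − (X − Y)) − Y) ∪ (Z ∪ (Z ∩ Y))

Yes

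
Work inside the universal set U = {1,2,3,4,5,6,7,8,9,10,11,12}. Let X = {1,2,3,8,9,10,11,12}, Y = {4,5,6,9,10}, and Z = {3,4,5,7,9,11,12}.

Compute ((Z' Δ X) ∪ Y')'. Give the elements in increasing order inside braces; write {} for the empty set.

{4,5,10}

Z' = {1,2,6,8,10}
Z' Δ X = {3,6,9,11,12}
Y' = {1,2,3,7,8,11,12}
(Z' Δ X) ∪ Y' = {1,2,3,6,7,8,9,11,12}
((Z' Δ X) ∪ Y')' = {4,5,10}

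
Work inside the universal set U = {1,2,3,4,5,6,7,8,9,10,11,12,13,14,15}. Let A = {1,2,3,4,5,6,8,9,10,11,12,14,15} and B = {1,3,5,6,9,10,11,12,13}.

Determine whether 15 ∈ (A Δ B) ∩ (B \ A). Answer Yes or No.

15 ∈ A and 15 ∉ B, so 15 ∈ A Δ B
15 ∉ B and 15 ∈ A, so 15 ∉ B \ A
15 ∈ (A Δ B) and 15 ∉ (B \ A), so 15 ∉ (A Δ B) ∩ (B \ A)

No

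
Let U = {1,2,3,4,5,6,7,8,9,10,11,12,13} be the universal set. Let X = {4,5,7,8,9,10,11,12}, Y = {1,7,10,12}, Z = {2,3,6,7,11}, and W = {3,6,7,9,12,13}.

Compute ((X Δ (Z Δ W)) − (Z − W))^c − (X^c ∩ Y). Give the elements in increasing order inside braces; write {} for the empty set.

{2,3,6,9,11,12}

Z Δ W = {2,9,11,12,13}
X Δ (Z Δ W) = {2,4,5,7,8,10,13}
Z − W = {2,11}
(X Δ (Z Δ W)) − (Z − W) = {4,5,7,8,10,13}
((X Δ (Z Δ W)) − (Z − W))^c = {1,2,3,6,9,11,12}
X^c = {1,2,3,6,13}
X^c ∩ Y = {1}
((X Δ (Z Δ W)) − (Z − W))^c − (X^c ∩ Y) = {2,3,6,9,11,12}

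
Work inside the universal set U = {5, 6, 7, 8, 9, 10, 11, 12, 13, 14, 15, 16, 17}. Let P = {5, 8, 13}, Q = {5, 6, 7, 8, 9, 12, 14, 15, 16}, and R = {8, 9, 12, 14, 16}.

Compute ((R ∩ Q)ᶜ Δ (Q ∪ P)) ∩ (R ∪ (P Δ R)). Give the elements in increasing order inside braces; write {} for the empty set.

R ∩ Q = {8, 9, 12, 14, 16}
(R ∩ Q)ᶜ = {5, 6, 7, 10, 11, 13, 15, 17}
Q ∪ P = {5, 6, 7, 8, 9, 12, 13, 14, 15, 16}
(R ∩ Q)ᶜ Δ (Q ∪ P) = {8, 9, 10, 11, 12, 14, 16, 17}
P Δ R = {5, 9, 12, 13, 14, 16}
R ∪ (P Δ R) = {5, 8, 9, 12, 13, 14, 16}
((R ∩ Q)ᶜ Δ (Q ∪ P)) ∩ (R ∪ (P Δ R)) = {8, 9, 12, 14, 16}

{8, 9, 12, 14, 16}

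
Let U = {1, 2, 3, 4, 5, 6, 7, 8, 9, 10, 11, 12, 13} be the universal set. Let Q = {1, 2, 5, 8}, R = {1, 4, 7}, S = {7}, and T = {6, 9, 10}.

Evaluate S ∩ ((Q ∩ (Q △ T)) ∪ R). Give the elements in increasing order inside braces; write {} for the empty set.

{7}

Q △ T = {1, 2, 5, 6, 8, 9, 10}
Q ∩ (Q △ T) = {1, 2, 5, 8}
(Q ∩ (Q △ T)) ∪ R = {1, 2, 4, 5, 7, 8}
S ∩ ((Q ∩ (Q △ T)) ∪ R) = {7}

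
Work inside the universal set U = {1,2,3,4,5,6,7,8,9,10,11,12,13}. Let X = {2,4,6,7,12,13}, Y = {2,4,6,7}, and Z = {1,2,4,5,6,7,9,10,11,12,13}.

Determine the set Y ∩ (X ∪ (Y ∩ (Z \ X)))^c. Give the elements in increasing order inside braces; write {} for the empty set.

Z \ X = {1,5,9,10,11}
Y ∩ (Z \ X) = {}
X ∪ (Y ∩ (Z \ X)) = {2,4,6,7,12,13}
(X ∪ (Y ∩ (Z \ X)))^c = {1,3,5,8,9,10,11}
Y ∩ (X ∪ (Y ∩ (Z \ X)))^c = {}

{}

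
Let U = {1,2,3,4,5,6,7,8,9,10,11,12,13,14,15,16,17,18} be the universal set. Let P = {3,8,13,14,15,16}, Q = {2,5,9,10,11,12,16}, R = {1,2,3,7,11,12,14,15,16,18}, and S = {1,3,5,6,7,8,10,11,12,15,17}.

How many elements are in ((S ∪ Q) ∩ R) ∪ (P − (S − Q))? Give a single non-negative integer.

10

S ∪ Q = {1,2,3,5,6,7,8,9,10,11,12,15,16,17}
(S ∪ Q) ∩ R = {1,2,3,7,11,12,15,16}
S − Q = {1,3,6,7,8,15,17}
P − (S − Q) = {13,14,16}
((S ∪ Q) ∩ R) ∪ (P − (S − Q)) = {1,2,3,7,11,12,13,14,15,16}
|((S ∪ Q) ∩ R) ∪ (P − (S − Q))| = 10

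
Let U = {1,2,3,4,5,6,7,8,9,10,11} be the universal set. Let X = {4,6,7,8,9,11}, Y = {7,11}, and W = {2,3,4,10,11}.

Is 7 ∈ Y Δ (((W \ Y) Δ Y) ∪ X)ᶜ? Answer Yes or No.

Yes

7 ∉ W and 7 ∈ Y, so 7 ∉ W \ Y
7 ∉ (W \ Y) and 7 ∈ Y, so 7 ∈ (W \ Y) Δ Y
7 ∈ ((W \ Y) Δ Y) and 7 ∈ X, so 7 ∈ ((W \ Y) Δ Y) ∪ X
7 ∉ (((W \ Y) Δ Y) ∪ X)ᶜ since 7 ∈ (((W \ Y) Δ Y) ∪ X)
7 ∈ Y and 7 ∉ (((W \ Y) Δ Y) ∪ X)ᶜ, so 7 ∈ Y Δ (((W \ Y) Δ Y) ∪ X)ᶜ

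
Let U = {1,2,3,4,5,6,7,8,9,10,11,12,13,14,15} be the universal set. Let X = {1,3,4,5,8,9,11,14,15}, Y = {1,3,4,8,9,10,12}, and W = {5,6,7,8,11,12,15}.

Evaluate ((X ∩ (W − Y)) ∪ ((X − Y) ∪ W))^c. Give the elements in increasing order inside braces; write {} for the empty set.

W − Y = {5,6,7,11,15}
X ∩ (W − Y) = {5,11,15}
X − Y = {5,11,14,15}
(X − Y) ∪ W = {5,6,7,8,11,12,14,15}
(X ∩ (W − Y)) ∪ ((X − Y) ∪ W) = {5,6,7,8,11,12,14,15}
((X ∩ (W − Y)) ∪ ((X − Y) ∪ W))^c = {1,2,3,4,9,10,13}

{1,2,3,4,9,10,13}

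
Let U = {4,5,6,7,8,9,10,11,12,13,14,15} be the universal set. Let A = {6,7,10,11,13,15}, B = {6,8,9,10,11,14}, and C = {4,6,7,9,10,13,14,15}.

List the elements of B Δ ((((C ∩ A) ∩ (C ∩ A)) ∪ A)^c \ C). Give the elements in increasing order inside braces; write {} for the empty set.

C ∩ A = {6,7,10,13,15}
(C ∩ A) ∩ (C ∩ A) = {6,7,10,13,15}
((C ∩ A) ∩ (C ∩ A)) ∪ A = {6,7,10,11,13,15}
(((C ∩ A) ∩ (C ∩ A)) ∪ A)^c = {4,5,8,9,12,14}
(((C ∩ A) ∩ (C ∩ A)) ∪ A)^c \ C = {5,8,12}
B Δ ((((C ∩ A) ∩ (C ∩ A)) ∪ A)^c \ C) = {5,6,9,10,11,12,14}

{5,6,9,10,11,12,14}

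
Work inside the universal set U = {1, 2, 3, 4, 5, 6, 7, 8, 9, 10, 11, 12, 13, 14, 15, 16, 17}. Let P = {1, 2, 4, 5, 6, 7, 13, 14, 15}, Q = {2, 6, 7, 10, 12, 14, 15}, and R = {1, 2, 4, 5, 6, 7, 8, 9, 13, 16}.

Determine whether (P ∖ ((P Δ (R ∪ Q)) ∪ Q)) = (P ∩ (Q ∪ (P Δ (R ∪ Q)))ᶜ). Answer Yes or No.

R ∪ Q = {1, 2, 4, 5, 6, 7, 8, 9, 10, 12, 13, 14, 15, 16}
P Δ (R ∪ Q) = {8, 9, 10, 12, 16}
(P Δ (R ∪ Q)) ∪ Q = {2, 6, 7, 8, 9, 10, 12, 14, 15, 16}
P ∖ ((P Δ (R ∪ Q)) ∪ Q) = {1, 4, 5, 13}
Q ∪ (P Δ (R ∪ Q)) = {2, 6, 7, 8, 9, 10, 12, 14, 15, 16}
(Q ∪ (P Δ (R ∪ Q)))ᶜ = {1, 3, 4, 5, 11, 13, 17}
P ∩ (Q ∪ (P Δ (R ∪ Q)))ᶜ = {1, 4, 5, 13}
Both equal {1, 4, 5, 13}, so P ∖ ((P Δ (R ∪ Q)) ∪ Q) = P ∩ (Q ∪ (P Δ (R ∪ Q)))ᶜ.

Yes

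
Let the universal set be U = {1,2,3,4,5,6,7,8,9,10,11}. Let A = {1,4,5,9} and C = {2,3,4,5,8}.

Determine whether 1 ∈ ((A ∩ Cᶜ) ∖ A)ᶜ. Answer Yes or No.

1 ∉ C, so 1 ∈ Cᶜ
1 ∈ A and 1 ∈ Cᶜ, so 1 ∈ A ∩ Cᶜ
1 ∈ (A ∩ Cᶜ) and 1 ∈ A, so 1 ∉ (A ∩ Cᶜ) ∖ A
1 ∈ ((A ∩ Cᶜ) ∖ A)ᶜ since 1 ∉ ((A ∩ Cᶜ) ∖ A)

Yes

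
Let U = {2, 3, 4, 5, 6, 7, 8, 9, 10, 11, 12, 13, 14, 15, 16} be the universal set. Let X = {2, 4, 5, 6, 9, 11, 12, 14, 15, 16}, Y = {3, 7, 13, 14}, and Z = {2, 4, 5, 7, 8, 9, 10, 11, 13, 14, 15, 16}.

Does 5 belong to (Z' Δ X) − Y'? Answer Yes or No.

5 ∈ Z, so 5 ∉ Z'
5 ∉ Z' and 5 ∈ X, so 5 ∈ Z' Δ X
5 ∉ Y, so 5 ∈ Y'
5 ∈ (Z' Δ X) and 5 ∈ Y', so 5 ∉ (Z' Δ X) − Y'

No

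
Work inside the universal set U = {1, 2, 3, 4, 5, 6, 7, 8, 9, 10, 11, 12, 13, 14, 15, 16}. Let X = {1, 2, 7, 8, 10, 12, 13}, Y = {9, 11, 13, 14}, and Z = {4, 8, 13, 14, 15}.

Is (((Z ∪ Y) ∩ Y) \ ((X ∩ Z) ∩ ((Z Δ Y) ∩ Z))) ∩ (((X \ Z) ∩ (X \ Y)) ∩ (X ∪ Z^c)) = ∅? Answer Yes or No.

Yes

Z ∪ Y = {4, 8, 9, 11, 13, 14, 15}
(Z ∪ Y) ∩ Y = {9, 11, 13, 14}
X ∩ Z = {8, 13}
Z Δ Y = {4, 8, 9, 11, 15}
(Z Δ Y) ∩ Z = {4, 8, 15}
(X ∩ Z) ∩ ((Z Δ Y) ∩ Z) = {8}
((Z ∪ Y) ∩ Y) \ ((X ∩ Z) ∩ ((Z Δ Y) ∩ Z)) = {9, 11, 13, 14}
X \ Z = {1, 2, 7, 10, 12}
X \ Y = {1, 2, 7, 8, 10, 12}
(X \ Z) ∩ (X \ Y) = {1, 2, 7, 10, 12}
Z^c = {1, 2, 3, 5, 6, 7, 9, 10, 11, 12, 16}
X ∪ Z^c = {1, 2, 3, 5, 6, 7, 8, 9, 10, 11, 12, 13, 16}
((X \ Z) ∩ (X \ Y)) ∩ (X ∪ Z^c) = {1, 2, 7, 10, 12}
{9, 11, 13, 14} and {1, 2, 7, 10, 12} share no elements.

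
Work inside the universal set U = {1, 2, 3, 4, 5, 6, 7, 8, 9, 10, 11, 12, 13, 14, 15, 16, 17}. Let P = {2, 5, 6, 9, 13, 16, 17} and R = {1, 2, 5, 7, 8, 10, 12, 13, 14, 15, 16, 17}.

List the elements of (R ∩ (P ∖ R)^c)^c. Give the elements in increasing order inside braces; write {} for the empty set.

{3, 4, 6, 9, 11}

P ∖ R = {6, 9}
(P ∖ R)^c = {1, 2, 3, 4, 5, 7, 8, 10, 11, 12, 13, 14, 15, 16, 17}
R ∩ (P ∖ R)^c = {1, 2, 5, 7, 8, 10, 12, 13, 14, 15, 16, 17}
(R ∩ (P ∖ R)^c)^c = {3, 4, 6, 9, 11}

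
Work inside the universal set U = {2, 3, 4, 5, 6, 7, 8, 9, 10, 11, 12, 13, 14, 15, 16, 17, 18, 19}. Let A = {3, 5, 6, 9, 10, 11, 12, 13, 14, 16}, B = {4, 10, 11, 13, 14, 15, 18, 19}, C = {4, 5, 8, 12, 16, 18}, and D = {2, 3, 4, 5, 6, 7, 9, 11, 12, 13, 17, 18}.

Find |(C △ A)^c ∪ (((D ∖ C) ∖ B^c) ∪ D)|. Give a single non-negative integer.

C △ A = {3, 4, 6, 8, 9, 10, 11, 13, 14, 18}
(C △ A)^c = {2, 5, 7, 12, 15, 16, 17, 19}
D ∖ C = {2, 3, 6, 7, 9, 11, 13, 17}
B^c = {2, 3, 5, 6, 7, 8, 9, 12, 16, 17}
(D ∖ C) ∖ B^c = {11, 13}
((D ∖ C) ∖ B^c) ∪ D = {2, 3, 4, 5, 6, 7, 9, 11, 12, 13, 17, 18}
(C △ A)^c ∪ (((D ∖ C) ∖ B^c) ∪ D) = {2, 3, 4, 5, 6, 7, 9, 11, 12, 13, 15, 16, 17, 18, 19}
|(C △ A)^c ∪ (((D ∖ C) ∖ B^c) ∪ D)| = 15

15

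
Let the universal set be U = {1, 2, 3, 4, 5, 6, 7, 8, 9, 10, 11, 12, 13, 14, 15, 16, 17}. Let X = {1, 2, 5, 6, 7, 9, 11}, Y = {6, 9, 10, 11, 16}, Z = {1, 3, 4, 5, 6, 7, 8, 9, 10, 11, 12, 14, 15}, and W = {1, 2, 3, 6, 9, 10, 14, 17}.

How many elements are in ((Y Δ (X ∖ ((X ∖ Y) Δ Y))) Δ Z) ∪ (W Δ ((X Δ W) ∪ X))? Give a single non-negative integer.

X ∖ Y = {1, 2, 5, 7}
(X ∖ Y) Δ Y = {1, 2, 5, 6, 7, 9, 10, 11, 16}
X ∖ ((X ∖ Y) Δ Y) = {}
Y Δ (X ∖ ((X ∖ Y) Δ Y)) = {6, 9, 10, 11, 16}
(Y Δ (X ∖ ((X ∖ Y) Δ Y))) Δ Z = {1, 3, 4, 5, 7, 8, 12, 14, 15, 16}
X Δ W = {3, 5, 7, 10, 11, 14, 17}
(X Δ W) ∪ X = {1, 2, 3, 5, 6, 7, 9, 10, 11, 14, 17}
W Δ ((X Δ W) ∪ X) = {5, 7, 11}
((Y Δ (X ∖ ((X ∖ Y) Δ Y))) Δ Z) ∪ (W Δ ((X Δ W) ∪ X)) = {1, 3, 4, 5, 7, 8, 11, 12, 14, 15, 16}
|((Y Δ (X ∖ ((X ∖ Y) Δ Y))) Δ Z) ∪ (W Δ ((X Δ W) ∪ X))| = 11

11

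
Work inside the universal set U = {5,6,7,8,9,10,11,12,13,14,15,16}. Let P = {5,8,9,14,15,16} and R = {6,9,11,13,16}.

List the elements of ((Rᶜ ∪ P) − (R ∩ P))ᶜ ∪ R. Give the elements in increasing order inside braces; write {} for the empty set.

Rᶜ = {5,7,8,10,12,14,15}
Rᶜ ∪ P = {5,7,8,9,10,12,14,15,16}
R ∩ P = {9,16}
(Rᶜ ∪ P) − (R ∩ P) = {5,7,8,10,12,14,15}
((Rᶜ ∪ P) − (R ∩ P))ᶜ = {6,9,11,13,16}
((Rᶜ ∪ P) − (R ∩ P))ᶜ ∪ R = {6,9,11,13,16}

{6,9,11,13,16}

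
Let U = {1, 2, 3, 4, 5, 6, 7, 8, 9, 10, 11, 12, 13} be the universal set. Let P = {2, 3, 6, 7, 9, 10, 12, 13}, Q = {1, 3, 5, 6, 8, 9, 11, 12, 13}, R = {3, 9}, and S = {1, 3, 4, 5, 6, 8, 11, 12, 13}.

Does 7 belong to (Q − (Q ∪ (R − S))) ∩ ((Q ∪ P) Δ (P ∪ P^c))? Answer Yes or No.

7 ∉ R and 7 ∉ S, so 7 ∉ R − S
7 ∉ Q and 7 ∉ (R − S), so 7 ∉ Q ∪ (R − S)
7 ∉ Q and 7 ∉ (Q ∪ (R − S)), so 7 ∉ Q − (Q ∪ (R − S))
7 ∉ Q and 7 ∈ P, so 7 ∈ Q ∪ P
7 ∈ P, so 7 ∉ P^c
7 ∈ P and 7 ∉ P^c, so 7 ∈ P ∪ P^c
7 ∈ (Q ∪ P) and 7 ∈ (P ∪ P^c), so 7 ∉ (Q ∪ P) Δ (P ∪ P^c)
7 ∉ (Q − (Q ∪ (R − S))) and 7 ∉ ((Q ∪ P) Δ (P ∪ P^c)), so 7 ∉ (Q − (Q ∪ (R − S))) ∩ ((Q ∪ P) Δ (P ∪ P^c))

No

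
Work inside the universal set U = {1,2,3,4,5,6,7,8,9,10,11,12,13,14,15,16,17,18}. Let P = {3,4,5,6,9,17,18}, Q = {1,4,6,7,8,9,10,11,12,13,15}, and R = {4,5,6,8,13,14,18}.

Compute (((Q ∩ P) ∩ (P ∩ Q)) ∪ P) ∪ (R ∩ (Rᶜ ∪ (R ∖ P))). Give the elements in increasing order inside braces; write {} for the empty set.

{3,4,5,6,8,9,13,14,17,18}

Q ∩ P = {4,6,9}
P ∩ Q = {4,6,9}
(Q ∩ P) ∩ (P ∩ Q) = {4,6,9}
((Q ∩ P) ∩ (P ∩ Q)) ∪ P = {3,4,5,6,9,17,18}
Rᶜ = {1,2,3,7,9,10,11,12,15,16,17}
R ∖ P = {8,13,14}
Rᶜ ∪ (R ∖ P) = {1,2,3,7,8,9,10,11,12,13,14,15,16,17}
R ∩ (Rᶜ ∪ (R ∖ P)) = {8,13,14}
(((Q ∩ P) ∩ (P ∩ Q)) ∪ P) ∪ (R ∩ (Rᶜ ∪ (R ∖ P))) = {3,4,5,6,8,9,13,14,17,18}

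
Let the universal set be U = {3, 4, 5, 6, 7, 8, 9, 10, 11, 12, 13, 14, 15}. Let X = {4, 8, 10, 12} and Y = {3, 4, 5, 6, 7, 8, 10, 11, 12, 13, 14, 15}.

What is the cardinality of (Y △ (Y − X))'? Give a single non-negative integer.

9

Y − X = {3, 5, 6, 7, 11, 13, 14, 15}
Y △ (Y − X) = {4, 8, 10, 12}
(Y △ (Y − X))' = {3, 5, 6, 7, 9, 11, 13, 14, 15}
|(Y △ (Y − X))'| = 9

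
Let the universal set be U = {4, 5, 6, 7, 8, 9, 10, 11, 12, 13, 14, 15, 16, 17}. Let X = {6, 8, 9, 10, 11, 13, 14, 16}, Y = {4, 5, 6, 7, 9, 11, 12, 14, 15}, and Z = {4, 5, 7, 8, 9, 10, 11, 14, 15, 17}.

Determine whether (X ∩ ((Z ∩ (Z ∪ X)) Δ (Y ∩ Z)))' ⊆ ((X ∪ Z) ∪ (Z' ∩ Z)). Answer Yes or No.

No

Z ∪ X = {4, 5, 6, 7, 8, 9, 10, 11, 13, 14, 15, 16, 17}
Z ∩ (Z ∪ X) = {4, 5, 7, 8, 9, 10, 11, 14, 15, 17}
Y ∩ Z = {4, 5, 7, 9, 11, 14, 15}
(Z ∩ (Z ∪ X)) Δ (Y ∩ Z) = {8, 10, 17}
X ∩ ((Z ∩ (Z ∪ X)) Δ (Y ∩ Z)) = {8, 10}
(X ∩ ((Z ∩ (Z ∪ X)) Δ (Y ∩ Z)))' = {4, 5, 6, 7, 9, 11, 12, 13, 14, 15, 16, 17}
X ∪ Z = {4, 5, 6, 7, 8, 9, 10, 11, 13, 14, 15, 16, 17}
Z' = {6, 12, 13, 16}
Z' ∩ Z = {}
(X ∪ Z) ∪ (Z' ∩ Z) = {4, 5, 6, 7, 8, 9, 10, 11, 13, 14, 15, 16, 17}
12 ∈ (X ∩ ((Z ∩ (Z ∪ X)) Δ (Y ∩ Z)))' but 12 ∉ (X ∪ Z) ∪ (Z' ∩ Z), so the inclusion fails.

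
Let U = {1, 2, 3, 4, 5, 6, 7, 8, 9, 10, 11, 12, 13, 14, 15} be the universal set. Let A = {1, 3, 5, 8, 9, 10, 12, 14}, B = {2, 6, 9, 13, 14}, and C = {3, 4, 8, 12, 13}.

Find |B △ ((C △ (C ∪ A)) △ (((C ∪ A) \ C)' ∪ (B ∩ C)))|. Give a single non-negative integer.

C ∪ A = {1, 3, 4, 5, 8, 9, 10, 12, 13, 14}
C △ (C ∪ A) = {1, 5, 9, 10, 14}
(C ∪ A) \ C = {1, 5, 9, 10, 14}
((C ∪ A) \ C)' = {2, 3, 4, 6, 7, 8, 11, 12, 13, 15}
B ∩ C = {13}
((C ∪ A) \ C)' ∪ (B ∩ C) = {2, 3, 4, 6, 7, 8, 11, 12, 13, 15}
(C △ (C ∪ A)) △ (((C ∪ A) \ C)' ∪ (B ∩ C)) = {1, 2, 3, 4, 5, 6, 7, 8, 9, 10, 11, 12, 13, 14, 15}
B △ ((C △ (C ∪ A)) △ (((C ∪ A) \ C)' ∪ (B ∩ C))) = {1, 3, 4, 5, 7, 8, 10, 11, 12, 15}
|B △ ((C △ (C ∪ A)) △ (((C ∪ A) \ C)' ∪ (B ∩ C)))| = 10

10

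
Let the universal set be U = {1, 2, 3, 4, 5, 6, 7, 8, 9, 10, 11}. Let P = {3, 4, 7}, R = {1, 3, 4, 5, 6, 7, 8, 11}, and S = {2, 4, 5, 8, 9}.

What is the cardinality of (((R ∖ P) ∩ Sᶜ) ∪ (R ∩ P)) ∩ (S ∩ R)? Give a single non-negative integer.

1

R ∖ P = {1, 5, 6, 8, 11}
Sᶜ = {1, 3, 6, 7, 10, 11}
(R ∖ P) ∩ Sᶜ = {1, 6, 11}
R ∩ P = {3, 4, 7}
((R ∖ P) ∩ Sᶜ) ∪ (R ∩ P) = {1, 3, 4, 6, 7, 11}
S ∩ R = {4, 5, 8}
(((R ∖ P) ∩ Sᶜ) ∪ (R ∩ P)) ∩ (S ∩ R) = {4}
|(((R ∖ P) ∩ Sᶜ) ∪ (R ∩ P)) ∩ (S ∩ R)| = 1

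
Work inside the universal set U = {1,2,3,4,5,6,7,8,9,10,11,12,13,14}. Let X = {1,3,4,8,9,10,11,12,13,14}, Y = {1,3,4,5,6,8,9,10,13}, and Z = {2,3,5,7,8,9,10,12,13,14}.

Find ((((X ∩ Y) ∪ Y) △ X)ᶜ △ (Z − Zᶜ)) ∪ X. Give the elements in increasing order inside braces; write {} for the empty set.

{1,3,4,5,8,9,10,11,12,13,14}

X ∩ Y = {1,3,4,8,9,10,13}
(X ∩ Y) ∪ Y = {1,3,4,5,6,8,9,10,13}
((X ∩ Y) ∪ Y) △ X = {5,6,11,12,14}
(((X ∩ Y) ∪ Y) △ X)ᶜ = {1,2,3,4,7,8,9,10,13}
Zᶜ = {1,4,6,11}
Z − Zᶜ = {2,3,5,7,8,9,10,12,13,14}
(((X ∩ Y) ∪ Y) △ X)ᶜ △ (Z − Zᶜ) = {1,4,5,12,14}
((((X ∩ Y) ∪ Y) △ X)ᶜ △ (Z − Zᶜ)) ∪ X = {1,3,4,5,8,9,10,11,12,13,14}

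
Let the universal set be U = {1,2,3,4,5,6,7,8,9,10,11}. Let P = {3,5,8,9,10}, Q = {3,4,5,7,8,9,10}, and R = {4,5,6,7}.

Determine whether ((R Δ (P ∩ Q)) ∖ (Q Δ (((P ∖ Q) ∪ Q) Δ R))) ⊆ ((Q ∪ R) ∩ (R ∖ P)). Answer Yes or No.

No

P ∩ Q = {3,5,8,9,10}
R Δ (P ∩ Q) = {3,4,6,7,8,9,10}
P ∖ Q = {}
(P ∖ Q) ∪ Q = {3,4,5,7,8,9,10}
((P ∖ Q) ∪ Q) Δ R = {3,6,8,9,10}
Q Δ (((P ∖ Q) ∪ Q) Δ R) = {4,5,6,7}
(R Δ (P ∩ Q)) ∖ (Q Δ (((P ∖ Q) ∪ Q) Δ R)) = {3,8,9,10}
Q ∪ R = {3,4,5,6,7,8,9,10}
R ∖ P = {4,6,7}
(Q ∪ R) ∩ (R ∖ P) = {4,6,7}
3 ∈ (R Δ (P ∩ Q)) ∖ (Q Δ (((P ∖ Q) ∪ Q) Δ R)) but 3 ∉ (Q ∪ R) ∩ (R ∖ P), so the inclusion fails.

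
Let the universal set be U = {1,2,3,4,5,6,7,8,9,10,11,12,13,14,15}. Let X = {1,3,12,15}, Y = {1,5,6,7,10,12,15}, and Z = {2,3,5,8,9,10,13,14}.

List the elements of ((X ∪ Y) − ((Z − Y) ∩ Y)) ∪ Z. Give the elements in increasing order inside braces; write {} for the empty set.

X ∪ Y = {1,3,5,6,7,10,12,15}
Z − Y = {2,3,8,9,13,14}
(Z − Y) ∩ Y = {}
(X ∪ Y) − ((Z − Y) ∩ Y) = {1,3,5,6,7,10,12,15}
((X ∪ Y) − ((Z − Y) ∩ Y)) ∪ Z = {1,2,3,5,6,7,8,9,10,12,13,14,15}

{1,2,3,5,6,7,8,9,10,12,13,14,15}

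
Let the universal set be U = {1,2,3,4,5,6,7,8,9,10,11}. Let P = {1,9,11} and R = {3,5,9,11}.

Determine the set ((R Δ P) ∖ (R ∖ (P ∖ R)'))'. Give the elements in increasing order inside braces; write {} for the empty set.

{2,4,6,7,8,9,10,11}

R Δ P = {1,3,5}
P ∖ R = {1}
(P ∖ R)' = {2,3,4,5,6,7,8,9,10,11}
R ∖ (P ∖ R)' = {}
(R Δ P) ∖ (R ∖ (P ∖ R)') = {1,3,5}
((R Δ P) ∖ (R ∖ (P ∖ R)'))' = {2,4,6,7,8,9,10,11}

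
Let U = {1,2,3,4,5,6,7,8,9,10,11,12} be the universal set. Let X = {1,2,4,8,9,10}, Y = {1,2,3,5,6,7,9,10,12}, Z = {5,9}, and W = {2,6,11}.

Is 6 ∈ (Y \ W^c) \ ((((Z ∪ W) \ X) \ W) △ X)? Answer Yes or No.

6 ∈ W, so 6 ∉ W^c
6 ∈ Y and 6 ∉ W^c, so 6 ∈ Y \ W^c
6 ∉ Z and 6 ∈ W, so 6 ∈ Z ∪ W
6 ∈ (Z ∪ W) and 6 ∉ X, so 6 ∈ (Z ∪ W) \ X
6 ∈ ((Z ∪ W) \ X) and 6 ∈ W, so 6 ∉ ((Z ∪ W) \ X) \ W
6 ∉ (((Z ∪ W) \ X) \ W) and 6 ∉ X, so 6 ∉ (((Z ∪ W) \ X) \ W) △ X
6 ∈ (Y \ W^c) and 6 ∉ ((((Z ∪ W) \ X) \ W) △ X), so 6 ∈ (Y \ W^c) \ ((((Z ∪ W) \ X) \ W) △ X)

Yes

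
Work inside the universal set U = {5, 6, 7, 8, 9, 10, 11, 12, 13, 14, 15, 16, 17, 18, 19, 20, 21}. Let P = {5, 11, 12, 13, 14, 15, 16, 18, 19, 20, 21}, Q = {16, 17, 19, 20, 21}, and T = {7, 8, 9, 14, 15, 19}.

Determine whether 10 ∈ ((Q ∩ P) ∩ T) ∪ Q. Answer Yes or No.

No

10 ∉ Q and 10 ∉ P, so 10 ∉ Q ∩ P
10 ∉ (Q ∩ P) and 10 ∉ T, so 10 ∉ (Q ∩ P) ∩ T
10 ∉ ((Q ∩ P) ∩ T) and 10 ∉ Q, so 10 ∉ ((Q ∩ P) ∩ T) ∪ Q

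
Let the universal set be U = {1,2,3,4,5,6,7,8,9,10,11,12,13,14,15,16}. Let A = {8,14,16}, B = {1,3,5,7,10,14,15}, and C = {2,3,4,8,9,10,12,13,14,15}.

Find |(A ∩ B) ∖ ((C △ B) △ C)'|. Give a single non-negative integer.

A ∩ B = {14}
C △ B = {1,2,4,5,7,8,9,12,13}
(C △ B) △ C = {1,3,5,7,10,14,15}
((C △ B) △ C)' = {2,4,6,8,9,11,12,13,16}
(A ∩ B) ∖ ((C △ B) △ C)' = {14}
|(A ∩ B) ∖ ((C △ B) △ C)'| = 1

1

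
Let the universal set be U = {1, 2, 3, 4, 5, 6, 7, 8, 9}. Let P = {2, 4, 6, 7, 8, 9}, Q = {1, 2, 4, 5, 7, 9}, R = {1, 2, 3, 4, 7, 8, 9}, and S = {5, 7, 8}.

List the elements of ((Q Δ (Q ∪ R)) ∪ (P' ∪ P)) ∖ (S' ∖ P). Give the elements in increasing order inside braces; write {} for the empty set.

Q ∪ R = {1, 2, 3, 4, 5, 7, 8, 9}
Q Δ (Q ∪ R) = {3, 8}
P' = {1, 3, 5}
P' ∪ P = {1, 2, 3, 4, 5, 6, 7, 8, 9}
(Q Δ (Q ∪ R)) ∪ (P' ∪ P) = {1, 2, 3, 4, 5, 6, 7, 8, 9}
S' = {1, 2, 3, 4, 6, 9}
S' ∖ P = {1, 3}
((Q Δ (Q ∪ R)) ∪ (P' ∪ P)) ∖ (S' ∖ P) = {2, 4, 5, 6, 7, 8, 9}

{2, 4, 5, 6, 7, 8, 9}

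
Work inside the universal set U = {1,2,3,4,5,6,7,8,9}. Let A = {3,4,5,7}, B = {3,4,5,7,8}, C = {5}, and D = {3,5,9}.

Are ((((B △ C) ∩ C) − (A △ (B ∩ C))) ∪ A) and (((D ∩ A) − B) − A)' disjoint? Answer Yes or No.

B △ C = {3,4,7,8}
(B △ C) ∩ C = {}
B ∩ C = {5}
A △ (B ∩ C) = {3,4,7}
((B △ C) ∩ C) − (A △ (B ∩ C)) = {}
(((B △ C) ∩ C) − (A △ (B ∩ C))) ∪ A = {3,4,5,7}
D ∩ A = {3,5}
(D ∩ A) − B = {}
((D ∩ A) − B) − A = {}
(((D ∩ A) − B) − A)' = {1,2,3,4,5,6,7,8,9}
3 lies in both, so they are not disjoint.

No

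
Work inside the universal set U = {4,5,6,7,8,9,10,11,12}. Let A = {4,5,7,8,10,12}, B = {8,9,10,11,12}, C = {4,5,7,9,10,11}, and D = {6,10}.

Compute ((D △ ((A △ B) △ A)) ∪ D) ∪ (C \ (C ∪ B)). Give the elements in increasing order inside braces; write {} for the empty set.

A △ B = {4,5,7,9,11}
(A △ B) △ A = {8,9,10,11,12}
D △ ((A △ B) △ A) = {6,8,9,11,12}
(D △ ((A △ B) △ A)) ∪ D = {6,8,9,10,11,12}
C ∪ B = {4,5,7,8,9,10,11,12}
C \ (C ∪ B) = {}
((D △ ((A △ B) △ A)) ∪ D) ∪ (C \ (C ∪ B)) = {6,8,9,10,11,12}

{6,8,9,10,11,12}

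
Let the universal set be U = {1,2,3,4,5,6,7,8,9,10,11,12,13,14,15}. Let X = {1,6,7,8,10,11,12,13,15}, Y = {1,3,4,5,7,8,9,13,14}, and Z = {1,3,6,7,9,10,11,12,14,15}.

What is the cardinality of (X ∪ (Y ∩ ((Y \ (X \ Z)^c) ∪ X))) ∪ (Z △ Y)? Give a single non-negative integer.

X \ Z = {8,13}
(X \ Z)^c = {1,2,3,4,5,6,7,9,10,11,12,14,15}
Y \ (X \ Z)^c = {8,13}
(Y \ (X \ Z)^c) ∪ X = {1,6,7,8,10,11,12,13,15}
Y ∩ ((Y \ (X \ Z)^c) ∪ X) = {1,7,8,13}
X ∪ (Y ∩ ((Y \ (X \ Z)^c) ∪ X)) = {1,6,7,8,10,11,12,13,15}
Z △ Y = {4,5,6,8,10,11,12,13,15}
(X ∪ (Y ∩ ((Y \ (X \ Z)^c) ∪ X))) ∪ (Z △ Y) = {1,4,5,6,7,8,10,11,12,13,15}
|(X ∪ (Y ∩ ((Y \ (X \ Z)^c) ∪ X))) ∪ (Z △ Y)| = 11

11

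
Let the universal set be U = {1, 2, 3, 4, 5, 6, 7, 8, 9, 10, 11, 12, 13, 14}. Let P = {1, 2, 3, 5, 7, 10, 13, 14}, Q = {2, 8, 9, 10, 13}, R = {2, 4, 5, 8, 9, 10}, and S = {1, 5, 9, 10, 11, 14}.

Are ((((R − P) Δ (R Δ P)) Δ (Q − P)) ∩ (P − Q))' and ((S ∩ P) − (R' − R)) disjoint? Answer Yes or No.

No

R − P = {4, 8, 9}
R Δ P = {1, 3, 4, 7, 8, 9, 13, 14}
(R − P) Δ (R Δ P) = {1, 3, 7, 13, 14}
Q − P = {8, 9}
((R − P) Δ (R Δ P)) Δ (Q − P) = {1, 3, 7, 8, 9, 13, 14}
P − Q = {1, 3, 5, 7, 14}
(((R − P) Δ (R Δ P)) Δ (Q − P)) ∩ (P − Q) = {1, 3, 7, 14}
((((R − P) Δ (R Δ P)) Δ (Q − P)) ∩ (P − Q))' = {2, 4, 5, 6, 8, 9, 10, 11, 12, 13}
S ∩ P = {1, 5, 10, 14}
R' = {1, 3, 6, 7, 11, 12, 13, 14}
R' − R = {1, 3, 6, 7, 11, 12, 13, 14}
(S ∩ P) − (R' − R) = {5, 10}
5 lies in both, so they are not disjoint.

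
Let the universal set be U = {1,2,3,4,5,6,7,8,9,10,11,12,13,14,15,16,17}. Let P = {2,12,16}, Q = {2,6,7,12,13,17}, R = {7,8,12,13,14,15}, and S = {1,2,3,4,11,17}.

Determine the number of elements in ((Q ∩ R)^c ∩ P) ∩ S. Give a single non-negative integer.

Q ∩ R = {7,12,13}
(Q ∩ R)^c = {1,2,3,4,5,6,8,9,10,11,14,15,16,17}
(Q ∩ R)^c ∩ P = {2,16}
((Q ∩ R)^c ∩ P) ∩ S = {2}
|((Q ∩ R)^c ∩ P) ∩ S| = 1

1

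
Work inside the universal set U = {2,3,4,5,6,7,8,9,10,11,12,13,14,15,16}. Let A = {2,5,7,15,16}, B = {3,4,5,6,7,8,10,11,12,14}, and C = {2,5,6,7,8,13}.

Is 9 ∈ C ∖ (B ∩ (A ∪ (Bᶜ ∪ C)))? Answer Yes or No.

No

9 ∉ B, so 9 ∈ Bᶜ
9 ∈ Bᶜ and 9 ∉ C, so 9 ∈ Bᶜ ∪ C
9 ∉ A and 9 ∈ (Bᶜ ∪ C), so 9 ∈ A ∪ (Bᶜ ∪ C)
9 ∉ B and 9 ∈ (A ∪ (Bᶜ ∪ C)), so 9 ∉ B ∩ (A ∪ (Bᶜ ∪ C))
9 ∉ C and 9 ∉ (B ∩ (A ∪ (Bᶜ ∪ C))), so 9 ∉ C ∖ (B ∩ (A ∪ (Bᶜ ∪ C)))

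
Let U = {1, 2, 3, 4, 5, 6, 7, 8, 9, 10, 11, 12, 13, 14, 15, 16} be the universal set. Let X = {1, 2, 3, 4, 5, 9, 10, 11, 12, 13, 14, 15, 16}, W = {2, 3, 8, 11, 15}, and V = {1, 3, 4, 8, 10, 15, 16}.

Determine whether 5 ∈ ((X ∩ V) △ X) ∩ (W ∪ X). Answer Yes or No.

5 ∈ X and 5 ∉ V, so 5 ∉ X ∩ V
5 ∉ (X ∩ V) and 5 ∈ X, so 5 ∈ (X ∩ V) △ X
5 ∉ W and 5 ∈ X, so 5 ∈ W ∪ X
5 ∈ ((X ∩ V) △ X) and 5 ∈ (W ∪ X), so 5 ∈ ((X ∩ V) △ X) ∩ (W ∪ X)

Yes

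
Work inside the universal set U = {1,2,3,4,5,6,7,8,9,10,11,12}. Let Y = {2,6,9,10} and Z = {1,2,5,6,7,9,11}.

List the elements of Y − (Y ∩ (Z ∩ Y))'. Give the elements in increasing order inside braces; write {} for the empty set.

{2,6,9}

Z ∩ Y = {2,6,9}
Y ∩ (Z ∩ Y) = {2,6,9}
(Y ∩ (Z ∩ Y))' = {1,3,4,5,7,8,10,11,12}
Y − (Y ∩ (Z ∩ Y))' = {2,6,9}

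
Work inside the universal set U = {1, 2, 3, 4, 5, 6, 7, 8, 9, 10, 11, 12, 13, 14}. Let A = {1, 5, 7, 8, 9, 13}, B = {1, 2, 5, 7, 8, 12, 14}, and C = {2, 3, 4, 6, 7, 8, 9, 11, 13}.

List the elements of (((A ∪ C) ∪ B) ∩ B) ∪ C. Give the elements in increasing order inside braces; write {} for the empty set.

A ∪ C = {1, 2, 3, 4, 5, 6, 7, 8, 9, 11, 13}
(A ∪ C) ∪ B = {1, 2, 3, 4, 5, 6, 7, 8, 9, 11, 12, 13, 14}
((A ∪ C) ∪ B) ∩ B = {1, 2, 5, 7, 8, 12, 14}
(((A ∪ C) ∪ B) ∩ B) ∪ C = {1, 2, 3, 4, 5, 6, 7, 8, 9, 11, 12, 13, 14}

{1, 2, 3, 4, 5, 6, 7, 8, 9, 11, 12, 13, 14}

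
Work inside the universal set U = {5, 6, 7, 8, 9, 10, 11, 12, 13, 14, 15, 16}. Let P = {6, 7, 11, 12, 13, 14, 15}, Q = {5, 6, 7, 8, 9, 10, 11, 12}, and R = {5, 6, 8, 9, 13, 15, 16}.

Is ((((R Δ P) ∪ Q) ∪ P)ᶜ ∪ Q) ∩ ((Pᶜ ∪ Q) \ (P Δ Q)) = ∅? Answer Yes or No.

R Δ P = {5, 7, 8, 9, 11, 12, 14, 16}
(R Δ P) ∪ Q = {5, 6, 7, 8, 9, 10, 11, 12, 14, 16}
((R Δ P) ∪ Q) ∪ P = {5, 6, 7, 8, 9, 10, 11, 12, 13, 14, 15, 16}
(((R Δ P) ∪ Q) ∪ P)ᶜ = {}
(((R Δ P) ∪ Q) ∪ P)ᶜ ∪ Q = {5, 6, 7, 8, 9, 10, 11, 12}
Pᶜ = {5, 8, 9, 10, 16}
Pᶜ ∪ Q = {5, 6, 7, 8, 9, 10, 11, 12, 16}
P Δ Q = {5, 8, 9, 10, 13, 14, 15}
(Pᶜ ∪ Q) \ (P Δ Q) = {6, 7, 11, 12, 16}
6 lies in both, so they are not disjoint.

No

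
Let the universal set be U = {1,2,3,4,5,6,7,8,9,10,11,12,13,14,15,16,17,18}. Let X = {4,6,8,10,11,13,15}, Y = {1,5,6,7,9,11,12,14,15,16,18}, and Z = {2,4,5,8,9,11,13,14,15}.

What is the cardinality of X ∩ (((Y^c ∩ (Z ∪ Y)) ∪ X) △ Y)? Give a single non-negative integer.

Y^c = {2,3,4,8,10,13,17}
Z ∪ Y = {1,2,4,5,6,7,8,9,11,12,13,14,15,16,18}
Y^c ∩ (Z ∪ Y) = {2,4,8,13}
(Y^c ∩ (Z ∪ Y)) ∪ X = {2,4,6,8,10,11,13,15}
((Y^c ∩ (Z ∪ Y)) ∪ X) △ Y = {1,2,4,5,7,8,9,10,12,13,14,16,18}
X ∩ (((Y^c ∩ (Z ∪ Y)) ∪ X) △ Y) = {4,8,10,13}
|X ∩ (((Y^c ∩ (Z ∪ Y)) ∪ X) △ Y)| = 4

4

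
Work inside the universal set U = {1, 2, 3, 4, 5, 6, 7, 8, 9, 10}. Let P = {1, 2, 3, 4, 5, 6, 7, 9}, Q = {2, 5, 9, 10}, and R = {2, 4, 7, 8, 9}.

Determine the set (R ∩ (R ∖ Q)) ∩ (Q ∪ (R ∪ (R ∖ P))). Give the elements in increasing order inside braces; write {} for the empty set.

R ∖ Q = {4, 7, 8}
R ∩ (R ∖ Q) = {4, 7, 8}
R ∖ P = {8}
R ∪ (R ∖ P) = {2, 4, 7, 8, 9}
Q ∪ (R ∪ (R ∖ P)) = {2, 4, 5, 7, 8, 9, 10}
(R ∩ (R ∖ Q)) ∩ (Q ∪ (R ∪ (R ∖ P))) = {4, 7, 8}

{4, 7, 8}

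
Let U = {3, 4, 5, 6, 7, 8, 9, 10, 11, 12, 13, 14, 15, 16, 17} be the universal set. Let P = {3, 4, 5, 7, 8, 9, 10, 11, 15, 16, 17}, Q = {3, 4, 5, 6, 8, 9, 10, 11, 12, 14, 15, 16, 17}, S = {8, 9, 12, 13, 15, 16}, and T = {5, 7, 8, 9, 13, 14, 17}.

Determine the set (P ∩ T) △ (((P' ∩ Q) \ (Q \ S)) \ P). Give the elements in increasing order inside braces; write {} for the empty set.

P ∩ T = {5, 7, 8, 9, 17}
P' = {6, 12, 13, 14}
P' ∩ Q = {6, 12, 14}
Q \ S = {3, 4, 5, 6, 10, 11, 14, 17}
(P' ∩ Q) \ (Q \ S) = {12}
((P' ∩ Q) \ (Q \ S)) \ P = {12}
(P ∩ T) △ (((P' ∩ Q) \ (Q \ S)) \ P) = {5, 7, 8, 9, 12, 17}

{5, 7, 8, 9, 12, 17}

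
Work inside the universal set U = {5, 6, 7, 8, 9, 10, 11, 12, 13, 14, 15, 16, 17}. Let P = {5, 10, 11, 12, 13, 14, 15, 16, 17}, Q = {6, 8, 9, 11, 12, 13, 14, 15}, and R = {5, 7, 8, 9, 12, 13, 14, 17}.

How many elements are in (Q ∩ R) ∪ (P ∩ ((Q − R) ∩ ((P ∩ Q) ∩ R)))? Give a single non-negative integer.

5

Q ∩ R = {8, 9, 12, 13, 14}
Q − R = {6, 11, 15}
P ∩ Q = {11, 12, 13, 14, 15}
(P ∩ Q) ∩ R = {12, 13, 14}
(Q − R) ∩ ((P ∩ Q) ∩ R) = {}
P ∩ ((Q − R) ∩ ((P ∩ Q) ∩ R)) = {}
(Q ∩ R) ∪ (P ∩ ((Q − R) ∩ ((P ∩ Q) ∩ R))) = {8, 9, 12, 13, 14}
|(Q ∩ R) ∪ (P ∩ ((Q − R) ∩ ((P ∩ Q) ∩ R)))| = 5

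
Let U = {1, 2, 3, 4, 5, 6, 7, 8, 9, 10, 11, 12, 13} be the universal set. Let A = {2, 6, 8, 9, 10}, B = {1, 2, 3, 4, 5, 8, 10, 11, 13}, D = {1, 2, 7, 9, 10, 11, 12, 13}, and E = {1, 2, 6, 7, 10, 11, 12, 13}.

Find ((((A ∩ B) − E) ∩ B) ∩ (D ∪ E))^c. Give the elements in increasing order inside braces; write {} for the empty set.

{1, 2, 3, 4, 5, 6, 7, 8, 9, 10, 11, 12, 13}

A ∩ B = {2, 8, 10}
(A ∩ B) − E = {8}
((A ∩ B) − E) ∩ B = {8}
D ∪ E = {1, 2, 6, 7, 9, 10, 11, 12, 13}
(((A ∩ B) − E) ∩ B) ∩ (D ∪ E) = {}
((((A ∩ B) − E) ∩ B) ∩ (D ∪ E))^c = {1, 2, 3, 4, 5, 6, 7, 8, 9, 10, 11, 12, 13}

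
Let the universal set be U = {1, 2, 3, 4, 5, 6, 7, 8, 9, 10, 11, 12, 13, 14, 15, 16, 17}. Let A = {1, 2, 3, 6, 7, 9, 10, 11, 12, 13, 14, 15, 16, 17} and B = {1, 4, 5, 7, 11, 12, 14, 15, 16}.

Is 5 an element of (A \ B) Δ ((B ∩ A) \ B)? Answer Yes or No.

5 ∉ A and 5 ∈ B, so 5 ∉ A \ B
5 ∈ B and 5 ∉ A, so 5 ∉ B ∩ A
5 ∉ (B ∩ A) and 5 ∈ B, so 5 ∉ (B ∩ A) \ B
5 ∉ (A \ B) and 5 ∉ ((B ∩ A) \ B), so 5 ∉ (A \ B) Δ ((B ∩ A) \ B)

No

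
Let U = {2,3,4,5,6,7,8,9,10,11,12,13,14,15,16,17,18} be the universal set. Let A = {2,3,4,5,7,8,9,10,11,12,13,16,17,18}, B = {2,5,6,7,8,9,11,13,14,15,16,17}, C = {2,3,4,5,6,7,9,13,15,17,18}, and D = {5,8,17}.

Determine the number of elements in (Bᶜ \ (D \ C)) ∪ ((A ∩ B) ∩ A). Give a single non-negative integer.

Bᶜ = {3,4,10,12,18}
D \ C = {8}
Bᶜ \ (D \ C) = {3,4,10,12,18}
A ∩ B = {2,5,7,8,9,11,13,16,17}
(A ∩ B) ∩ A = {2,5,7,8,9,11,13,16,17}
(Bᶜ \ (D \ C)) ∪ ((A ∩ B) ∩ A) = {2,3,4,5,7,8,9,10,11,12,13,16,17,18}
|(Bᶜ \ (D \ C)) ∪ ((A ∩ B) ∩ A)| = 14

14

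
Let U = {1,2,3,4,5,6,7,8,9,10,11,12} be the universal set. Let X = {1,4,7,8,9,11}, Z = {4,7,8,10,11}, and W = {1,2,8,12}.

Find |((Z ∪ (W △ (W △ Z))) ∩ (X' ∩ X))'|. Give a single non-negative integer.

12

W △ Z = {1,2,4,7,10,11,12}
W △ (W △ Z) = {4,7,8,10,11}
Z ∪ (W △ (W △ Z)) = {4,7,8,10,11}
X' = {2,3,5,6,10,12}
X' ∩ X = {}
(Z ∪ (W △ (W △ Z))) ∩ (X' ∩ X) = {}
((Z ∪ (W △ (W △ Z))) ∩ (X' ∩ X))' = {1,2,3,4,5,6,7,8,9,10,11,12}
|((Z ∪ (W △ (W △ Z))) ∩ (X' ∩ X))'| = 12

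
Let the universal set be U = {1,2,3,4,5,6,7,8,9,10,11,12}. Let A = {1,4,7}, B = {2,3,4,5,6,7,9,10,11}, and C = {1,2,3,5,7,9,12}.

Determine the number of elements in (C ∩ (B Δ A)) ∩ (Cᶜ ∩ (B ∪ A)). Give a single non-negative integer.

B Δ A = {1,2,3,5,6,9,10,11}
C ∩ (B Δ A) = {1,2,3,5,9}
Cᶜ = {4,6,8,10,11}
B ∪ A = {1,2,3,4,5,6,7,9,10,11}
Cᶜ ∩ (B ∪ A) = {4,6,10,11}
(C ∩ (B Δ A)) ∩ (Cᶜ ∩ (B ∪ A)) = {}
|(C ∩ (B Δ A)) ∩ (Cᶜ ∩ (B ∪ A))| = 0

0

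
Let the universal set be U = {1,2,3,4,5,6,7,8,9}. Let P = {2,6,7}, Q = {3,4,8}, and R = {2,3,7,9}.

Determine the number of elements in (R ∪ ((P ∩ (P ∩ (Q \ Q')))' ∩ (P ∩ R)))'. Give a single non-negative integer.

Q' = {1,2,5,6,7,9}
Q \ Q' = {3,4,8}
P ∩ (Q \ Q') = {}
P ∩ (P ∩ (Q \ Q')) = {}
(P ∩ (P ∩ (Q \ Q')))' = {1,2,3,4,5,6,7,8,9}
P ∩ R = {2,7}
(P ∩ (P ∩ (Q \ Q')))' ∩ (P ∩ R) = {2,7}
R ∪ ((P ∩ (P ∩ (Q \ Q')))' ∩ (P ∩ R)) = {2,3,7,9}
(R ∪ ((P ∩ (P ∩ (Q \ Q')))' ∩ (P ∩ R)))' = {1,4,5,6,8}
|(R ∪ ((P ∩ (P ∩ (Q \ Q')))' ∩ (P ∩ R)))'| = 5

5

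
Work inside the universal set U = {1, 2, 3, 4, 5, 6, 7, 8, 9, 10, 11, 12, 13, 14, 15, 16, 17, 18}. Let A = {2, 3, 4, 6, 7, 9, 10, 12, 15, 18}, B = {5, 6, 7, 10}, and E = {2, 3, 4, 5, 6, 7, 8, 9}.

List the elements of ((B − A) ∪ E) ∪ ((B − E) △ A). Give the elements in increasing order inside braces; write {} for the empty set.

{2, 3, 4, 5, 6, 7, 8, 9, 12, 15, 18}

B − A = {5}
(B − A) ∪ E = {2, 3, 4, 5, 6, 7, 8, 9}
B − E = {10}
(B − E) △ A = {2, 3, 4, 6, 7, 9, 12, 15, 18}
((B − A) ∪ E) ∪ ((B − E) △ A) = {2, 3, 4, 5, 6, 7, 8, 9, 12, 15, 18}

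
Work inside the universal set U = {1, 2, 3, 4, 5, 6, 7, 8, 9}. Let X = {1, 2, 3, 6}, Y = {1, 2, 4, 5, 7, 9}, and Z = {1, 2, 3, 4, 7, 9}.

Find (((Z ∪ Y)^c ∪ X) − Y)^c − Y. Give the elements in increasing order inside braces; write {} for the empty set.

{}

Z ∪ Y = {1, 2, 3, 4, 5, 7, 9}
(Z ∪ Y)^c = {6, 8}
(Z ∪ Y)^c ∪ X = {1, 2, 3, 6, 8}
((Z ∪ Y)^c ∪ X) − Y = {3, 6, 8}
(((Z ∪ Y)^c ∪ X) − Y)^c = {1, 2, 4, 5, 7, 9}
(((Z ∪ Y)^c ∪ X) − Y)^c − Y = {}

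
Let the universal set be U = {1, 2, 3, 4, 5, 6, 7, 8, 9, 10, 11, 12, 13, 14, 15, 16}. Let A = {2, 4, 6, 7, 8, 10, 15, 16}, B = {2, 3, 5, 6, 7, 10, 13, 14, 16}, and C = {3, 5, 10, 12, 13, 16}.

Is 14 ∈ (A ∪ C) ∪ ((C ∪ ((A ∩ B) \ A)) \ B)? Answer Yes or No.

14 ∉ A and 14 ∉ C, so 14 ∉ A ∪ C
14 ∉ A and 14 ∈ B, so 14 ∉ A ∩ B
14 ∉ (A ∩ B) and 14 ∉ A, so 14 ∉ (A ∩ B) \ A
14 ∉ C and 14 ∉ ((A ∩ B) \ A), so 14 ∉ C ∪ ((A ∩ B) \ A)
14 ∉ (C ∪ ((A ∩ B) \ A)) and 14 ∈ B, so 14 ∉ (C ∪ ((A ∩ B) \ A)) \ B
14 ∉ (A ∪ C) and 14 ∉ ((C ∪ ((A ∩ B) \ A)) \ B), so 14 ∉ (A ∪ C) ∪ ((C ∪ ((A ∩ B) \ A)) \ B)

No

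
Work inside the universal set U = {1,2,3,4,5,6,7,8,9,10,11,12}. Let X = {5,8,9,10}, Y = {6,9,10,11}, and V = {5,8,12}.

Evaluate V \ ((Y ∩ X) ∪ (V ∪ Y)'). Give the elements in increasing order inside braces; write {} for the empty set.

Y ∩ X = {9,10}
V ∪ Y = {5,6,8,9,10,11,12}
(V ∪ Y)' = {1,2,3,4,7}
(Y ∩ X) ∪ (V ∪ Y)' = {1,2,3,4,7,9,10}
V \ ((Y ∩ X) ∪ (V ∪ Y)') = {5,8,12}

{5,8,12}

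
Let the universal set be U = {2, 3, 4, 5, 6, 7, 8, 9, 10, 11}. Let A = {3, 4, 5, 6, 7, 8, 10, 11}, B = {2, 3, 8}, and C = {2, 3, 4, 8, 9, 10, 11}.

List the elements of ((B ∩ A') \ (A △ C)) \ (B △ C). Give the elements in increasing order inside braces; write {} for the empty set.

A' = {2, 9}
B ∩ A' = {2}
A △ C = {2, 5, 6, 7, 9}
(B ∩ A') \ (A △ C) = {}
B △ C = {4, 9, 10, 11}
((B ∩ A') \ (A △ C)) \ (B △ C) = {}

{}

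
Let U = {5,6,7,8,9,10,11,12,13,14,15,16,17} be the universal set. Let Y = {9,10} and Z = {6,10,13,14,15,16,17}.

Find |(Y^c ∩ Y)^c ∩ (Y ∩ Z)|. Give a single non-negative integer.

1

Y^c = {5,6,7,8,11,12,13,14,15,16,17}
Y^c ∩ Y = {}
(Y^c ∩ Y)^c = {5,6,7,8,9,10,11,12,13,14,15,16,17}
Y ∩ Z = {10}
(Y^c ∩ Y)^c ∩ (Y ∩ Z) = {10}
|(Y^c ∩ Y)^c ∩ (Y ∩ Z)| = 1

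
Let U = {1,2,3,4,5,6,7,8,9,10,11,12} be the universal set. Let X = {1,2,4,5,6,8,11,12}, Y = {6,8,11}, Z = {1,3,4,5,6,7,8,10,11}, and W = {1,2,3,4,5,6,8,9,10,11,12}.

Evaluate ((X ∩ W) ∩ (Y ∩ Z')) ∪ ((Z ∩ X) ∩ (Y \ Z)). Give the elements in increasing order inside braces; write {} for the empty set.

{}

X ∩ W = {1,2,4,5,6,8,11,12}
Z' = {2,9,12}
Y ∩ Z' = {}
(X ∩ W) ∩ (Y ∩ Z') = {}
Z ∩ X = {1,4,5,6,8,11}
Y \ Z = {}
(Z ∩ X) ∩ (Y \ Z) = {}
((X ∩ W) ∩ (Y ∩ Z')) ∪ ((Z ∩ X) ∩ (Y \ Z)) = {}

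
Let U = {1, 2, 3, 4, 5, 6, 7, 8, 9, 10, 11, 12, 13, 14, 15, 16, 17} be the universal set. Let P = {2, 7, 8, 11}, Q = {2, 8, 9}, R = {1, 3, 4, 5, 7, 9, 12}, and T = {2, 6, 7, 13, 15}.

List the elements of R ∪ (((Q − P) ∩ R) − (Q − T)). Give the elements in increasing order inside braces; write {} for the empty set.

Q − P = {9}
(Q − P) ∩ R = {9}
Q − T = {8, 9}
((Q − P) ∩ R) − (Q − T) = {}
R ∪ (((Q − P) ∩ R) − (Q − T)) = {1, 3, 4, 5, 7, 9, 12}

{1, 3, 4, 5, 7, 9, 12}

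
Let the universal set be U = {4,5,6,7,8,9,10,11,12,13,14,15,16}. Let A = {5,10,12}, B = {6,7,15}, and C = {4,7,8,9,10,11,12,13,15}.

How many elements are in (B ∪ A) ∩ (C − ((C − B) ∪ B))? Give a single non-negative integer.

B ∪ A = {5,6,7,10,12,15}
C − B = {4,8,9,10,11,12,13}
(C − B) ∪ B = {4,6,7,8,9,10,11,12,13,15}
C − ((C − B) ∪ B) = {}
(B ∪ A) ∩ (C − ((C − B) ∪ B)) = {}
|(B ∪ A) ∩ (C − ((C − B) ∪ B))| = 0

0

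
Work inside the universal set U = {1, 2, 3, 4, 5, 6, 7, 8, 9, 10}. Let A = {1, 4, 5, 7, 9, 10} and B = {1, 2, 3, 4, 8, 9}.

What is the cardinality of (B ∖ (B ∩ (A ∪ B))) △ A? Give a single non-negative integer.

A ∪ B = {1, 2, 3, 4, 5, 7, 8, 9, 10}
B ∩ (A ∪ B) = {1, 2, 3, 4, 8, 9}
B ∖ (B ∩ (A ∪ B)) = {}
(B ∖ (B ∩ (A ∪ B))) △ A = {1, 4, 5, 7, 9, 10}
|(B ∖ (B ∩ (A ∪ B))) △ A| = 6

6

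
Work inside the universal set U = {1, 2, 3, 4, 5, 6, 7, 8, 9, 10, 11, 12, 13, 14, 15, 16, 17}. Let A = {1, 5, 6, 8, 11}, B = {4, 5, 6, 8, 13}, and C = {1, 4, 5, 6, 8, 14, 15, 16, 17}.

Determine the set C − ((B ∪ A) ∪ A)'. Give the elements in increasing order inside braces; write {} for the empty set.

{1, 4, 5, 6, 8}

B ∪ A = {1, 4, 5, 6, 8, 11, 13}
(B ∪ A) ∪ A = {1, 4, 5, 6, 8, 11, 13}
((B ∪ A) ∪ A)' = {2, 3, 7, 9, 10, 12, 14, 15, 16, 17}
C − ((B ∪ A) ∪ A)' = {1, 4, 5, 6, 8}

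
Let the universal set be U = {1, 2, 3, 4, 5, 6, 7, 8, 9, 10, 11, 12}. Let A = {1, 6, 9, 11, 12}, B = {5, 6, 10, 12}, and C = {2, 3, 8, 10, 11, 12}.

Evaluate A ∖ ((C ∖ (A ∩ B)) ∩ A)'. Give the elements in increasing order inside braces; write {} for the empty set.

A ∩ B = {6, 12}
C ∖ (A ∩ B) = {2, 3, 8, 10, 11}
(C ∖ (A ∩ B)) ∩ A = {11}
((C ∖ (A ∩ B)) ∩ A)' = {1, 2, 3, 4, 5, 6, 7, 8, 9, 10, 12}
A ∖ ((C ∖ (A ∩ B)) ∩ A)' = {11}

{11}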